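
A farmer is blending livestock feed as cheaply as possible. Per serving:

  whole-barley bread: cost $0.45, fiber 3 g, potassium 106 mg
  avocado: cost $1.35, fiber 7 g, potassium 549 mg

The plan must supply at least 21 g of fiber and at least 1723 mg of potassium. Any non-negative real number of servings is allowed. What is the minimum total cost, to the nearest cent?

$4.24

For a min-cost LP with two ≥-constraints, a basic feasible solution has at most two positive variables.
whole-barley bread only: max(21/3, 1723/106) = 16.25 servings → $7.31.
avocado only: max(21/7, 1723/549) = 3.138 servings → $4.24.
whole-barley bread + avocado: the both-tight solution has a negative serving — not a feasible corner.
The minimum over all feasible corners is $4.24.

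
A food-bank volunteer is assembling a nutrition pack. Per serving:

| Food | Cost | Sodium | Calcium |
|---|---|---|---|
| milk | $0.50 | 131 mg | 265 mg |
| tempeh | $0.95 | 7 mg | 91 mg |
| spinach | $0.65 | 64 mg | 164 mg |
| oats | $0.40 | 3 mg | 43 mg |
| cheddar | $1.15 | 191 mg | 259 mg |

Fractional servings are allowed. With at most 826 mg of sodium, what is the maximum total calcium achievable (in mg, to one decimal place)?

11839.3 mg

Calcium per mg sodium: oats 14.33, tempeh 13, spinach 2.562, milk 2.023, cheddar 1.356.
With no serving limits, spend the whole sodium allowance on oats: 826 mg / 3 mg × 43 mg = 11839.3 mg.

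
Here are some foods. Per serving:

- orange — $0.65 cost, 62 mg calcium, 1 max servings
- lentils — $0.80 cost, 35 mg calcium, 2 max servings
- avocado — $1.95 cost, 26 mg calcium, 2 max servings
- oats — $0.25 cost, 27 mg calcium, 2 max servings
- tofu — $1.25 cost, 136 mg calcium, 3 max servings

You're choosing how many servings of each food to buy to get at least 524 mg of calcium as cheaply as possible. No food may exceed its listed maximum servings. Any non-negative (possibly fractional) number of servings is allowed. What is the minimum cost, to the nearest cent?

Cost per mg of calcium: tofu $0.0092, oats $0.0093, orange $0.0105, lentils $0.0229, avocado $0.0750.
Take 3 servings of tofu: +408.0 mg calcium for $3.75 (total $3.75, still need 116.0 mg).
Take 2 servings of oats: +54.0 mg calcium for $0.50 (total $4.25, still need 62.0 mg).
Take 1 serving of orange: +62.0 mg calcium for $0.65 (total $4.90, still need 0.0 mg).
Filling from the cheapest source first is optimal under one linear minimum: $4.90.

$4.90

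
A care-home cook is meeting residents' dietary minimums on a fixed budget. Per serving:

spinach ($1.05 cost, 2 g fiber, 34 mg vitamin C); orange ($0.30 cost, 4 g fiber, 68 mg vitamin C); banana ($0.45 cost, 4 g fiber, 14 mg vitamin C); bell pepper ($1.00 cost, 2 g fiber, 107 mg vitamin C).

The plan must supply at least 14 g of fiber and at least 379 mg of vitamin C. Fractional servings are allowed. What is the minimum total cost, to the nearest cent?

$1.67

An LP optimum is at a vertex; with two nutrient constraints at most two foods are used. Check each candidate.
spinach only: max(14/2, 379/34) = 11.15 servings → $11.70.
orange only: max(14/4, 379/68) = 5.574 servings → $1.67.
banana only: max(14/4, 379/14) = 27.07 servings → $12.18.
bell pepper only: max(14/2, 379/107) = 7 servings → $7.00.
spinach + orange (both tight): parallel constraints — no distinct corner.
spinach + banana with both targets exact would need a negative amount; discard.
spinach + bell pepper with both tight: 5.068 servings and 1.932 servings → $7.25.
orange + banana: the both-tight solution has a negative serving — not a feasible corner.
orange + bell pepper with both tight: 2.534 servings and 1.932 servings → $2.69.
banana + bell pepper with both tight: 1.85 servings and 3.3 servings → $4.13.
So the least-cost plan costs $1.67.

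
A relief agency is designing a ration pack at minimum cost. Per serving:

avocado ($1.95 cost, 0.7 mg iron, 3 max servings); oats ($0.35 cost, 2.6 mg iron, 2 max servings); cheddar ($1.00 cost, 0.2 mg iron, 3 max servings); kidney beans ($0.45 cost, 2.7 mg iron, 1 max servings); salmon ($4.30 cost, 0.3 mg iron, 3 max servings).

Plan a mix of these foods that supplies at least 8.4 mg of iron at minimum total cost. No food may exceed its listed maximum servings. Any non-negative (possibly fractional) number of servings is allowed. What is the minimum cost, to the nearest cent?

Cost per mg of iron: oats $0.1346, kidney beans $0.1667, avocado $2.7857, cheddar $5.0000, salmon $14.3333.
Take 2 servings of oats: +5.2 mg iron for $0.70 (total $0.70, still need 3.2 mg).
Take 1 serving of kidney beans: +2.7 mg iron for $0.45 (total $1.15, still need 0.5 mg).
Take 0.7143 servings of avocado: +0.5 mg iron for $1.39 (total $2.54, still need 0.0 mg).
Greedy by cheapest-per-mg is optimal for a single linear constraint, so the minimum cost is $2.54.

$2.54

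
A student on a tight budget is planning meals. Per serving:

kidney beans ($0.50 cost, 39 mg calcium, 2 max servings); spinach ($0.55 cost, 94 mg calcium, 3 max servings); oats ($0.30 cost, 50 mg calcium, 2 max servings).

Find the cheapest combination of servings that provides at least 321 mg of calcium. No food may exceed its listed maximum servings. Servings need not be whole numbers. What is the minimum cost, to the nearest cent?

Cost per mg of calcium: spinach $0.0059, oats $0.0060, kidney beans $0.0128.
Take 3 servings of spinach: +282.0 mg calcium for $1.65 (total $1.65, still need 39.0 mg).
Take 0.78 servings of oats: +39.0 mg calcium for $0.23 (total $1.88, still need 0.0 mg).
Greedy by cheapest-per-mg is optimal for a single linear constraint, so the minimum cost is $1.88.

$1.88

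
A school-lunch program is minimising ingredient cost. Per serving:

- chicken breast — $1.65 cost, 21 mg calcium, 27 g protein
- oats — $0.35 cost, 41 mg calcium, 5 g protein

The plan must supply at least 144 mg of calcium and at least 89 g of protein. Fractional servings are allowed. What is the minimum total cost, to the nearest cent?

At the optimum either one food covers both requirements or two foods hit both targets exactly; no other combination can be cheaper.
chicken breast only: max(144/21, 89/27) = 6.857 servings → $11.31.
oats only: max(144/41, 89/5) = 17.8 servings → $6.23.
chicken breast + oats with both tight: 2.923 servings and 2.015 servings → $5.53.
Cheapest feasible corner: $5.53.

$5.53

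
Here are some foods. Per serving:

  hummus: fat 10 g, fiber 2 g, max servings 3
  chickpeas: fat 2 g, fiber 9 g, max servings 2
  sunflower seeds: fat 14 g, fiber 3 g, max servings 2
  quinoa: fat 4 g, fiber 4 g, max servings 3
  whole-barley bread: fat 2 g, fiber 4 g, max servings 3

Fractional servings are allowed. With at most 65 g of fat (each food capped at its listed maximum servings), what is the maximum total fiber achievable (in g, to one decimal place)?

51.0 g

Fiber per g fat: chickpeas 4.5, whole-barley bread 2, quinoa 1, sunflower seeds 0.2143, hummus 0.2.
Take 2 servings of chickpeas: uses 4 g fat, +18.0 g fiber (running total 18.0 g).
Take 3 servings of whole-barley bread: uses 6 g fat, +12.0 g fiber (running total 30.0 g).
Take 3 servings of quinoa: uses 12 g fat, +12.0 g fiber (running total 42.0 g).
Take 2 servings of sunflower seeds: uses 28 g fat, +6.0 g fiber (running total 48.0 g).
Take 1.5 servings of hummus: uses 15 g fat, +3.0 g fiber (running total 51.0 g).
Filling greedily by fiber-per-g fat is optimal for one linear limit, giving 51.0 g.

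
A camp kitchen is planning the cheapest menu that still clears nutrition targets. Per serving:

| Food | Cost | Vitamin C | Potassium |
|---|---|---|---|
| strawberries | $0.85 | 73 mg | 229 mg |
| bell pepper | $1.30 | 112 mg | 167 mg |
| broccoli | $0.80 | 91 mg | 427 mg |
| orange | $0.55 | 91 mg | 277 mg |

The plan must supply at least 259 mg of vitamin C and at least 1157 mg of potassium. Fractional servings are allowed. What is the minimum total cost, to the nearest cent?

strawberries only: max(259/73, 1157/229) = 5.052 servings → $4.29.
bell pepper only: max(259/112, 1157/167) = 6.928 servings → $9.01.
broccoli only: max(259/91, 1157/427) = 2.846 servings → $2.28.
orange only: max(259/91, 1157/277) = 4.177 servings → $2.30.
strawberries + bell pepper: the both-tight solution has a negative serving — not a feasible corner.
strawberries + broccoli with both tight: 0.5136 servings and 2.434 servings → $2.38.
strawberries + orange: the both-tight solution has a negative serving — not a feasible corner.
bell pepper + broccoli with both tight: 0.1626 servings and 2.646 servings → $2.33.
bell pepper + orange: the both-tight solution has a negative serving — not a feasible corner.
broccoli + orange with both tight: 2.457 servings and 0.3887 servings → $2.18.
So the least-cost plan costs $2.18.

$2.18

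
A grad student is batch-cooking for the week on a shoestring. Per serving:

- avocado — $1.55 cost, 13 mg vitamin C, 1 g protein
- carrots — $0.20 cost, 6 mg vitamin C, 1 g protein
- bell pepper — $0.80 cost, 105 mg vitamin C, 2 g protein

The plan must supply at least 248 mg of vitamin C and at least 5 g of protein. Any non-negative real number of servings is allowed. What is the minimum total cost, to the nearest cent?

avocado only: max(248/13, 5/1) = 19.08 servings → $29.57.
carrots only: max(248/6, 5/1) = 41.33 servings → $8.27.
bell pepper only: max(248/105, 5/2) = 2.5 servings → $2.00.
avocado + carrots: intersection lies outside the first quadrant.
avocado + bell pepper with both tight: 0.3671 servings and 2.316 servings → $2.42.
carrots + bell pepper with both tight: 0.3118 servings and 2.344 servings → $1.94.
The minimum over all feasible corners is $1.94.

$1.94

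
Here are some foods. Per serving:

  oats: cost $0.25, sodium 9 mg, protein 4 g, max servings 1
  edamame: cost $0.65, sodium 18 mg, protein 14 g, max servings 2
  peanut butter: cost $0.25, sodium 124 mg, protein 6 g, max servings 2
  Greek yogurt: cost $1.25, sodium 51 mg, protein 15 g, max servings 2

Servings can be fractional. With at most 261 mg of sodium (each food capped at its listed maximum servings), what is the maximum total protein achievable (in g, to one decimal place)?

67.5 g

Protein per mg sodium: edamame 0.7778, oats 0.4444, Greek yogurt 0.2941, peanut butter 0.04839.
Take 2 servings of edamame: uses 36 mg sodium, +28.0 g protein (running total 28.0 g).
Take 1 serving of oats: uses 9 mg sodium, +4.0 g protein (running total 32.0 g).
Take 2 servings of Greek yogurt: uses 102 mg sodium, +30.0 g protein (running total 62.0 g).
Take 0.9194 servings of peanut butter: uses 114 mg sodium, +5.5 g protein (running total 67.5 g).
Greedy by best ratio exhausts the sodium allowance optimally: 67.5 g.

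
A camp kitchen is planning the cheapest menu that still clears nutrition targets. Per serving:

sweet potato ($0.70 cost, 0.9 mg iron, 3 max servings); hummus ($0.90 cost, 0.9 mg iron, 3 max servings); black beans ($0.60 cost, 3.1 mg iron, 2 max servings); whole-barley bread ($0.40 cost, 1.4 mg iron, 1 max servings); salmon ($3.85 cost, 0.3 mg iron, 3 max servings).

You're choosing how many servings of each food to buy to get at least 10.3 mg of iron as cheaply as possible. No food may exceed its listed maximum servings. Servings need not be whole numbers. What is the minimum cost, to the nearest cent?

Cost per mg of iron: black beans $0.1935, whole-barley bread $0.2857, sweet potato $0.7778, hummus $1.0000, salmon $12.8333.
Take 2 servings of black beans: +6.2 mg iron for $1.20 (total $1.20, still need 4.1 mg).
Take 1 serving of whole-barley bread: +1.4 mg iron for $0.40 (total $1.60, still need 2.7 mg).
Take 3 servings of sweet potato: +2.7 mg iron for $2.10 (total $3.70, still need 0.0 mg).
Greedy by cheapest-per-mg is optimal for a single linear constraint, so the minimum cost is $3.70.

$3.70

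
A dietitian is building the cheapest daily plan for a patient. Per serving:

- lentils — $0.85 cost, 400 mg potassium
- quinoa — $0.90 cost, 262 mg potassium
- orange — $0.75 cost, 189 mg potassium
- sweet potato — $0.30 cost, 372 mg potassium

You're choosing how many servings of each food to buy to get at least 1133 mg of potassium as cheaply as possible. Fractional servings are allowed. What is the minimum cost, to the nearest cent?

$0.91

Cost per mg of potassium: sweet potato $0.0008, lentils $0.0021, quinoa $0.0034, orange $0.0040.
With no serving limits, use only sweet potato: 1133 mg / 372 mg = 3.046 servings × $0.30 = $0.91.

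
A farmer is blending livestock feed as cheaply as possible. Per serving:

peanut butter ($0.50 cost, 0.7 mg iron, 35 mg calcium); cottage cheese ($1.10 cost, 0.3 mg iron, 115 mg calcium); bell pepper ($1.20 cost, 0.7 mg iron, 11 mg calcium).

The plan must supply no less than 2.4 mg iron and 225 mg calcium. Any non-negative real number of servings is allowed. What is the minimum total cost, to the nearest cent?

$2.64

Compare the cost at each extreme point of the feasible region.
peanut butter only: max(2.4/0.7, 225/35) = 6.429 servings → $3.21.
cottage cheese only: max(2.4/0.3, 225/115) = 8 servings → $8.80.
bell pepper only: max(2.4/0.7, 225/11) = 20.45 servings → $24.55.
peanut butter + cottage cheese with both tight: 2.979 servings and 1.05 servings → $2.64.
peanut butter + bell pepper: the both-tight solution has a negative serving — not a feasible corner.
cottage cheese + bell pepper with both tight: 1.698 servings and 2.701 servings → $5.11.
So the least-cost plan costs $2.64.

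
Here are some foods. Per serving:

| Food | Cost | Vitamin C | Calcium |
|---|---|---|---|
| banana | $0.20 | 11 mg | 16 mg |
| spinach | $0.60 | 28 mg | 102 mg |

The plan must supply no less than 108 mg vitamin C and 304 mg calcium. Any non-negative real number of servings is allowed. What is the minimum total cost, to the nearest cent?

Check every corner: each single food scaled to meet both minima, and each pair solved so both constraints bind.
banana only: max(108/11, 304/16) = 19 servings → $3.80.
spinach only: max(108/28, 304/102) = 3.857 servings → $2.31.
banana + spinach with both tight: 3.715 servings and 2.398 servings → $2.18.
The minimum over all feasible corners is $2.18.

$2.18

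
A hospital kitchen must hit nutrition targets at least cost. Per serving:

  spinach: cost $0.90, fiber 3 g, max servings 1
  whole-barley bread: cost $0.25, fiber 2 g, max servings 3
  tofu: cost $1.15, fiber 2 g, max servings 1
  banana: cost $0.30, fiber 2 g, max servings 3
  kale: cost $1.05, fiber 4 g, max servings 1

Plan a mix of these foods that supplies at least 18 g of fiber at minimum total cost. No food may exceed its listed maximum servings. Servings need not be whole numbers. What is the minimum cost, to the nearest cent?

Cost per g of fiber: whole-barley bread $0.1250, banana $0.1500, kale $0.2625, spinach $0.3000, tofu $0.5750.
Take 3 servings of whole-barley bread: +6.0 g fiber for $0.75 (total $0.75, still need 12.0 g).
Take 3 servings of banana: +6.0 g fiber for $0.90 (total $1.65, still need 6.0 g).
Take 1 serving of kale: +4.0 g fiber for $1.05 (total $2.70, still need 2.0 g).
Take 0.6667 servings of spinach: +2.0 g fiber for $0.60 (total $3.30, still need 0.0 g).
Greedy by cheapest-per-g is optimal for a single linear constraint, so the minimum cost is $3.30.

$3.30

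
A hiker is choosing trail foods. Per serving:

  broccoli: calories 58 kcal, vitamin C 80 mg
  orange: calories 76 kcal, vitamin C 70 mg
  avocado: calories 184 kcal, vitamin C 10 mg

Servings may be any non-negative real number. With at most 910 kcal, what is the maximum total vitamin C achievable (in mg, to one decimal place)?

Vitamin C per kcal: broccoli 1.379, orange 0.9211, avocado 0.05435.
With no serving limits, spend the whole calories allowance on broccoli: 910 kcal / 58 kcal × 80 mg = 1255.2 mg.

1255.2 mg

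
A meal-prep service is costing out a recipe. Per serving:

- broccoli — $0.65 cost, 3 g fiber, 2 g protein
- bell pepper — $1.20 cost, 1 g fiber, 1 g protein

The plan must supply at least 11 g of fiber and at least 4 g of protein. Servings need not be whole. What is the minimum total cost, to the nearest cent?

$2.38

For a min-cost LP with two ≥-constraints, a basic feasible solution has at most two positive variables.
broccoli only: max(11/3, 4/2) = 3.667 servings → $2.38.
bell pepper only: max(11/1, 4/1) = 11 servings → $13.20.
broccoli + bell pepper: intersection lies outside the first quadrant.
The minimum over all feasible corners is $2.38.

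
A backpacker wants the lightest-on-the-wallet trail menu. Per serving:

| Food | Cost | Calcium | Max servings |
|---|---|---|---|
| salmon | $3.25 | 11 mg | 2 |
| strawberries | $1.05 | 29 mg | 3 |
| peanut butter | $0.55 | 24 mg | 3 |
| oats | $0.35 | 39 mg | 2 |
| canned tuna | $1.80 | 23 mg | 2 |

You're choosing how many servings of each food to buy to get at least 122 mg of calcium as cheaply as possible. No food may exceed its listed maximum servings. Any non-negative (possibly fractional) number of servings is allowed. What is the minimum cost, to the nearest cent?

$1.71

Cost per mg of calcium: oats $0.0090, peanut butter $0.0229, strawberries $0.0362, canned tuna $0.0783, salmon $0.2955.
Take 2 servings of oats: +78.0 mg calcium for $0.70 (total $0.70, still need 44.0 mg).
Take 1.833 servings of peanut butter: +44.0 mg calcium for $1.01 (total $1.71, still need 0.0 mg).
Filling from the cheapest source first is optimal under one linear minimum: $1.71.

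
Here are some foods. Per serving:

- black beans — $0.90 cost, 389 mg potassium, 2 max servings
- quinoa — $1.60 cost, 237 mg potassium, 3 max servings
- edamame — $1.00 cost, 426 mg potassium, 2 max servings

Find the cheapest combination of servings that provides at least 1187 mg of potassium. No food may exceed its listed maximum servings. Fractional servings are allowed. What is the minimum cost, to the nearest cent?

$2.76

Cost per mg of potassium: black beans $0.0023, edamame $0.0023, quinoa $0.0068.
Take 2 servings of black beans: +778.0 mg potassium for $1.80 (total $1.80, still need 409.0 mg).
Take 0.9601 servings of edamame: +409.0 mg potassium for $0.96 (total $2.76, still need 0.0 mg).
Filling from the cheapest source first is optimal under one linear minimum: $2.76.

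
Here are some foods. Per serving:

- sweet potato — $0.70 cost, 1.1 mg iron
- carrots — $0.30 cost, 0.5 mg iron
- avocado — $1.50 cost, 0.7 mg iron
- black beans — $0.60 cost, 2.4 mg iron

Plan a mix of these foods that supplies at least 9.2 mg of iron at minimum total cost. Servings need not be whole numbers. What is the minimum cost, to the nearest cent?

$2.30

Cost per mg of iron: black beans $0.2500, carrots $0.6000, sweet potato $0.6364, avocado $2.1429.
With no serving limits, use only black beans: 9.2 mg / 2.4 mg = 3.833 servings × $0.60 = $2.30.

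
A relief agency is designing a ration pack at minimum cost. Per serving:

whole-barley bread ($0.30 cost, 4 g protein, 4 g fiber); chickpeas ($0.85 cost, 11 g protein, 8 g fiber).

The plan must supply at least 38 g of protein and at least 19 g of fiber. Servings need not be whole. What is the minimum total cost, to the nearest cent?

The cheapest plan sits at a corner of the feasible region — with two constraints it uses at most two foods.
whole-barley bread only: max(38/4, 19/4) = 9.5 servings → $2.85.
chickpeas only: max(38/11, 19/8) = 3.455 servings → $2.94.
whole-barley bread + chickpeas: intersection lies outside the first quadrant.
Cheapest feasible corner: $2.85.

$2.85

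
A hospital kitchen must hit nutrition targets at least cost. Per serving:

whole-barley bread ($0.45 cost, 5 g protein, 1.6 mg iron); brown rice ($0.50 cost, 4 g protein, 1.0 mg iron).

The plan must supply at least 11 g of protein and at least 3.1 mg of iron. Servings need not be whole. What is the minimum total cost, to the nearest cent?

$0.99

Compare the cost at each extreme point of the feasible region.
whole-barley bread only: max(11/5, 3.1/1.6) = 2.2 servings → $0.99.
brown rice only: max(11/4, 3.1/1.0) = 3.1 servings → $1.55.
whole-barley bread + brown rice with both tight: 1 serving and 1.5 servings → $1.20.
Cheapest feasible corner: $0.99.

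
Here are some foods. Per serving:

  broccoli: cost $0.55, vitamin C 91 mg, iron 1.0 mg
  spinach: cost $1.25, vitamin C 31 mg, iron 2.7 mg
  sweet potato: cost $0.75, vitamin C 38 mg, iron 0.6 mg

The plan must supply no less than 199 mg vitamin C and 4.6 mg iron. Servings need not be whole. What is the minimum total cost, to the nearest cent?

$2.29

Compare the cost at each extreme point of the feasible region.
broccoli only: max(199/91, 4.6/1.0) = 4.6 servings → $2.53.
spinach only: max(199/31, 4.6/2.7) = 6.419 servings → $8.02.
sweet potato only: max(199/38, 4.6/0.6) = 7.667 servings → $5.75.
broccoli + spinach with both tight: 1.838 servings and 1.023 servings → $2.29.
broccoli + sweet potato with both targets exact would need a negative amount; discard.
spinach + sweet potato with both tight: 0.6595 servings and 4.699 servings → $4.35.
The minimum over all feasible corners is $2.29.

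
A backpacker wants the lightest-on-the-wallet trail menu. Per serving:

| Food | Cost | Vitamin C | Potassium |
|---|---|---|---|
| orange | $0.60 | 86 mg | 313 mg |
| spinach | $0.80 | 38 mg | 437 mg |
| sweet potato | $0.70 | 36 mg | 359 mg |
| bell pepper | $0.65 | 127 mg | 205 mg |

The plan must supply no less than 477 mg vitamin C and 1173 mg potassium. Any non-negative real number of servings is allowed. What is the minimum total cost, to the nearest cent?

Minimising a linear cost over {vitamin C ≥ 477, potassium ≥ 1173, servings ≥ 0} — the optimum is at a vertex, using one or two foods.
orange only: max(477/86, 1173/313) = 5.547 servings → $3.33.
spinach only: max(477/38, 1173/437) = 12.55 servings → $10.04.
sweet potato only: max(477/36, 1173/359) = 13.25 servings → $9.28.
bell pepper only: max(477/127, 1173/205) = 5.722 servings → $3.72.
orange + spinach with both targets exact would need a negative amount; discard.
orange + sweet potato with both targets exact would need a negative amount; discard.
orange + bell pepper with both tight: 2.314 servings and 2.189 servings → $2.81.
spinach + sweet potato: the both-tight solution has a negative serving — not a feasible corner.
spinach + bell pepper with both tight: 1.073 servings and 3.435 servings → $3.09.
sweet potato + bell pepper with both tight: 1.339 servings and 3.376 servings → $3.13.
So the least-cost plan costs $2.81.

$2.81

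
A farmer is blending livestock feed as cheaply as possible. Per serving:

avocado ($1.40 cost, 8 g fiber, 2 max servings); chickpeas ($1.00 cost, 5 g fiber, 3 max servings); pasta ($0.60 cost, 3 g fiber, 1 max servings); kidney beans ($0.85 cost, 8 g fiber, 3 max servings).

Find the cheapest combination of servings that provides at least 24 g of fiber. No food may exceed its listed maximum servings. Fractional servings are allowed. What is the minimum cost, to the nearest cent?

$2.55

Cost per g of fiber: kidney beans $0.1062, avocado $0.1750, chickpeas $0.2000, pasta $0.2000.
Take 3 servings of kidney beans: +24.0 g fiber for $2.55 (total $2.55, still need 0.0 g).
Filling from the cheapest source first is optimal under one linear minimum: $2.55.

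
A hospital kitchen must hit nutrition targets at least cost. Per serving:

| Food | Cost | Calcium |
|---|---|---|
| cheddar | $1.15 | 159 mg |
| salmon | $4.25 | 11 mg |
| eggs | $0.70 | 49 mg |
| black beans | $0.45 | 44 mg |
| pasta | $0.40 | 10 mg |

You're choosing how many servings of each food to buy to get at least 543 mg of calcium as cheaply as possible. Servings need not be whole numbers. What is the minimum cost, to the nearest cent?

$3.93

Cost per mg of calcium: cheddar $0.0072, black beans $0.0102, eggs $0.0143, pasta $0.0400, salmon $0.3864.
With no serving limits, use only cheddar: 543 mg / 159 mg = 3.415 servings × $1.15 = $3.93.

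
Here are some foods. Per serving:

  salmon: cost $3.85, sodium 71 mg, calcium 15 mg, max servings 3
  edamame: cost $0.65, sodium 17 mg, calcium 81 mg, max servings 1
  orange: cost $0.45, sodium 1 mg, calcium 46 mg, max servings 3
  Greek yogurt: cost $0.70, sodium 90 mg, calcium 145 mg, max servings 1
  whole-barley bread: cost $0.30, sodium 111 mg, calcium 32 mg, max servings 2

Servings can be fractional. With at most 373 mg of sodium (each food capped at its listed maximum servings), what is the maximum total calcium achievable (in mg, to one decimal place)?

436.7 mg

Calcium per mg sodium: orange 46, edamame 4.765, Greek yogurt 1.611, whole-barley bread 0.2883, salmon 0.2113.
Take 3 servings of orange: uses 3 mg sodium, +138.0 mg calcium (running total 138.0 mg).
Take 1 serving of edamame: uses 17 mg sodium, +81.0 mg calcium (running total 219.0 mg).
Take 1 serving of Greek yogurt: uses 90 mg sodium, +145.0 mg calcium (running total 364.0 mg).
Take 2 servings of whole-barley bread: uses 222 mg sodium, +64.0 mg calcium (running total 428.0 mg).
Take 0.5775 servings of salmon: uses 41 mg sodium, +8.7 mg calcium (running total 436.7 mg).
Filling greedily by calcium-per-mg sodium is optimal for one linear limit, giving 436.7 mg.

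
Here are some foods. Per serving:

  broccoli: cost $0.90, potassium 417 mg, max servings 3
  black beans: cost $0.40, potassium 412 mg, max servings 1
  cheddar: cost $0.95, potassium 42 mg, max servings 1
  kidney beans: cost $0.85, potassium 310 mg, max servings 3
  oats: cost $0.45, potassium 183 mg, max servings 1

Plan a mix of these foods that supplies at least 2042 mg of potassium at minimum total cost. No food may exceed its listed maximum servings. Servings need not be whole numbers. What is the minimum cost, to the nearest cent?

Cost per mg of potassium: black beans $0.0010, broccoli $0.0022, oats $0.0025, kidney beans $0.0027, cheddar $0.0226.
Take 1 serving of black beans: +412.0 mg potassium for $0.40 (total $0.40, still need 1630.0 mg).
Take 3 servings of broccoli: +1251.0 mg potassium for $2.70 (total $3.10, still need 379.0 mg).
Take 1 serving of oats: +183.0 mg potassium for $0.45 (total $3.55, still need 196.0 mg).
Take 0.6323 servings of kidney beans: +196.0 mg potassium for $0.54 (total $4.09, still need 0.0 mg).
Filling from the cheapest source first is optimal under one linear minimum: $4.09.

$4.09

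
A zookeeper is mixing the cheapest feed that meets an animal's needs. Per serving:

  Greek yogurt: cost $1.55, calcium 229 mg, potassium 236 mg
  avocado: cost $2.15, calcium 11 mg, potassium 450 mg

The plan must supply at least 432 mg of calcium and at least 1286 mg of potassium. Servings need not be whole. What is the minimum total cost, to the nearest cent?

$6.90

For a min-cost LP with two ≥-constraints, a basic feasible solution has at most two positive variables.
Greek yogurt only: max(432/229, 1286/236) = 5.449 servings → $8.45.
avocado only: max(432/11, 1286/450) = 39.27 servings → $84.44.
Greek yogurt + avocado with both tight: 1.794 servings and 1.917 servings → $6.90.
Cheapest feasible corner: $6.90.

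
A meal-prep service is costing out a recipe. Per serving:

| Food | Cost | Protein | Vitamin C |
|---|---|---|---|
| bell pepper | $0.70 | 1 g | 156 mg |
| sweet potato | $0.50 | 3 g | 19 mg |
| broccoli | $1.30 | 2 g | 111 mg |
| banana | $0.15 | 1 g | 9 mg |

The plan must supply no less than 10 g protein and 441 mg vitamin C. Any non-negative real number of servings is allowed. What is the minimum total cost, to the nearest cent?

$2.81

Two binding constraints pin down two serving amounts, so the optimal mix uses at most two foods. The candidates are each food alone (scaled to the tighter of protein/vitamin C) and each pair with both constraints tight.
bell pepper only: max(10/1, 441/156) = 10 servings → $7.00.
sweet potato only: max(10/3, 441/19) = 23.21 servings → $11.61.
broccoli only: max(10/2, 441/111) = 5 servings → $6.50.
banana only: max(10/1, 441/9) = 49 servings → $7.35.
bell pepper + sweet potato with both tight: 2.523 servings and 2.492 servings → $3.01.
bell pepper + broccoli with both targets exact would need a negative amount; discard.
bell pepper + banana with both tight: 2.388 servings and 7.612 servings → $2.81.
sweet potato + broccoli with both tight: 0.7729 servings and 3.841 servings → $5.38.
sweet potato + banana: intersection lies outside the first quadrant.
broccoli + banana with both tight: 3.774 servings and 2.452 servings → $5.27.
The minimum over all feasible corners is $2.81.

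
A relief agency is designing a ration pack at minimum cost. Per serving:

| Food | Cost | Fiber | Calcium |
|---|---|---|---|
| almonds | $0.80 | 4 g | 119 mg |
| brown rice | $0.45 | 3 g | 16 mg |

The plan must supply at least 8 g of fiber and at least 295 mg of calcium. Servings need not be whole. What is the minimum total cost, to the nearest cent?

$1.98

For a min-cost LP with two ≥-constraints, a basic feasible solution has at most two positive variables.
almonds only: max(8/4, 295/119) = 2.479 servings → $1.98.
brown rice only: max(8/3, 295/16) = 18.44 servings → $8.30.
almonds + brown rice: intersection lies outside the first quadrant.
So the least-cost plan costs $1.98.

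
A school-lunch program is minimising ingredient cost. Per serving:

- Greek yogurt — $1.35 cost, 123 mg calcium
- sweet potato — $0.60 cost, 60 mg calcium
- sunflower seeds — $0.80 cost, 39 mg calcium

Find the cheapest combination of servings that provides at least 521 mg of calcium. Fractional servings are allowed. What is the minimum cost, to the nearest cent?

Cost per mg of calcium: sweet potato $0.0100, Greek yogurt $0.0110, sunflower seeds $0.0205.
With no serving limits, use only sweet potato: 521 mg / 60 mg = 8.683 servings × $0.60 = $5.21.

$5.21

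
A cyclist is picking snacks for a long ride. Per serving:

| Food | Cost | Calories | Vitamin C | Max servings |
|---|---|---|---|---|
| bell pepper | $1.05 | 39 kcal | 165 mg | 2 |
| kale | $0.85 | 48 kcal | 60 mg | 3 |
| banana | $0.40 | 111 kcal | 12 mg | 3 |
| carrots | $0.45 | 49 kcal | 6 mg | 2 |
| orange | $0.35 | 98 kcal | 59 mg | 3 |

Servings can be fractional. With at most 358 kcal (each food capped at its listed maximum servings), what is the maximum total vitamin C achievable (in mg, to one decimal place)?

Vitamin C per kcal: bell pepper 4.231, kale 1.25, orange 0.602, carrots 0.1224, banana 0.1081.
Take 2 servings of bell pepper: uses 78 kcal, +330.0 mg vitamin C (running total 330.0 mg).
Take 3 servings of kale: uses 144 kcal, +180.0 mg vitamin C (running total 510.0 mg).
Take 1.388 servings of orange: uses 136 kcal, +81.9 mg vitamin C (running total 591.9 mg).
Greedy by best ratio exhausts the calories allowance optimally: 591.9 mg.

591.9 mg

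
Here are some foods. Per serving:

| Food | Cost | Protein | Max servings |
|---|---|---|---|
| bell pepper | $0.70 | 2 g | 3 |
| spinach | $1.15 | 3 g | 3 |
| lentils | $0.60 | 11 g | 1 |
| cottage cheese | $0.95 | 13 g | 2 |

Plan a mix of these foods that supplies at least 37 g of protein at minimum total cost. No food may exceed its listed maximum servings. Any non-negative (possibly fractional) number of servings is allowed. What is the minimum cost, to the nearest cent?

$2.50

Cost per g of protein: lentils $0.0545, cottage cheese $0.0731, bell pepper $0.3500, spinach $0.3833.
Take 1 serving of lentils: +11.0 g protein for $0.60 (total $0.60, still need 26.0 g).
Take 2 servings of cottage cheese: +26.0 g protein for $1.90 (total $2.50, still need 0.0 g).
Filling from the cheapest source first is optimal under one linear minimum: $2.50.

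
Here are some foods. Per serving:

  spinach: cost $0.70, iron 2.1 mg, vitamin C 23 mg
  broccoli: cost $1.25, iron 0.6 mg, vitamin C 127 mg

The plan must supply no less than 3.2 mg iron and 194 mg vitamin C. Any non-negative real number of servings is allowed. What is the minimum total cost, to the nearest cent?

$2.45

With two linear requirements the optimum uses one or two foods; enumerate the corners.
spinach only: max(3.2/2.1, 194/23) = 8.435 servings → $5.90.
broccoli only: max(3.2/0.6, 194/127) = 5.333 servings → $6.67.
spinach + broccoli with both tight: 1.147 servings and 1.32 servings → $2.45.
The minimum over all feasible corners is $2.45.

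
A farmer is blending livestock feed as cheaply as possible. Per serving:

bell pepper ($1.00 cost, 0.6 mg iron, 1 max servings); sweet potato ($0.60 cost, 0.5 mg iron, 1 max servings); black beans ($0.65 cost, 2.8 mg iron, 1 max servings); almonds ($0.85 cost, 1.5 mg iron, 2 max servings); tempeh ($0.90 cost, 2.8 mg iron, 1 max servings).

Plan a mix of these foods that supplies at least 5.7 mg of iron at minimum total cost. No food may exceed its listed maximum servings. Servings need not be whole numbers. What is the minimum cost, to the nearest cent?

$1.61

Cost per mg of iron: black beans $0.2321, tempeh $0.3214, almonds $0.5667, sweet potato $1.2000, bell pepper $1.6667.
Take 1 serving of black beans: +2.8 mg iron for $0.65 (total $0.65, still need 2.9 mg).
Take 1 serving of tempeh: +2.8 mg iron for $0.90 (total $1.55, still need 0.1 mg).
Take 0.06667 servings of almonds: +0.1 mg iron for $0.06 (total $1.61, still need 0.0 mg).
Greedy by cheapest-per-mg is optimal for a single linear constraint, so the minimum cost is $1.61.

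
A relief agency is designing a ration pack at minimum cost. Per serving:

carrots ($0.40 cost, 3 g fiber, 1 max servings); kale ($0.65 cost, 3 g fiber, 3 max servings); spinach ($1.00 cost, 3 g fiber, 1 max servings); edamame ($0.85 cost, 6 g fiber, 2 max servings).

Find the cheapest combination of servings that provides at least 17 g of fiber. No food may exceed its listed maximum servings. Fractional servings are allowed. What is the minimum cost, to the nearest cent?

$2.53

Cost per g of fiber: carrots $0.1333, edamame $0.1417, kale $0.2167, spinach $0.3333.
Take 1 serving of carrots: +3.0 g fiber for $0.40 (total $0.40, still need 14.0 g).
Take 2 servings of edamame: +12.0 g fiber for $1.70 (total $2.10, still need 2.0 g).
Take 0.6667 servings of kale: +2.0 g fiber for $0.43 (total $2.53, still need 0.0 g).
Filling from the cheapest source first is optimal under one linear minimum: $2.53.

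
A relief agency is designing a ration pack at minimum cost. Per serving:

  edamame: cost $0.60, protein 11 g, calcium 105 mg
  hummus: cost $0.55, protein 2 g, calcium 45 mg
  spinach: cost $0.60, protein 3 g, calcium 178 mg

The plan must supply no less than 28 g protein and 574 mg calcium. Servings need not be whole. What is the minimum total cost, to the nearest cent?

edamame only: max(28/11, 574/105) = 5.467 servings → $3.28.
hummus only: max(28/2, 574/45) = 14 servings → $7.70.
spinach only: max(28/3, 574/178) = 9.333 servings → $5.60.
edamame + hummus with both tight: 0.393 servings and 11.84 servings → $6.75.
edamame + spinach with both tight: 1.985 servings and 2.054 servings → $2.42.
hummus + spinach with both targets exact would need a negative amount; discard.
So the least-cost plan costs $2.42.

$2.42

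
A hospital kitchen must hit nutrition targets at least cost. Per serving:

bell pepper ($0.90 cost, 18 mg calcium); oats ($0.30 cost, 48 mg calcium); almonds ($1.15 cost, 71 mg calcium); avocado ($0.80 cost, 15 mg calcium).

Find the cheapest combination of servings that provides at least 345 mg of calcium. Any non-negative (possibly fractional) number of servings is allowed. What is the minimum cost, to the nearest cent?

$2.16

Cost per mg of calcium: oats $0.0063, almonds $0.0162, bell pepper $0.0500, avocado $0.0533.
With no serving limits, use only oats: 345 mg / 48 mg = 7.188 servings × $0.30 = $2.16.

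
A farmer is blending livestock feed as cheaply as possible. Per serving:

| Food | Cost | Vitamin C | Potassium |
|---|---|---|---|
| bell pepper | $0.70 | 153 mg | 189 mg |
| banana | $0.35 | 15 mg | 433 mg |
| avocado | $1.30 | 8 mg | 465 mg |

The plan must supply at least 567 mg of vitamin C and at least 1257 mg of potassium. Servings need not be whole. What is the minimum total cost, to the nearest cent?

$2.97

At the optimum either one food covers both requirements or two foods hit both targets exactly; no other combination can be cheaper.
bell pepper only: max(567/153, 1257/189) = 6.651 servings → $4.66.
banana only: max(567/15, 1257/433) = 37.8 servings → $13.23.
avocado only: max(567/8, 1257/465) = 70.88 servings → $92.14.
bell pepper + banana with both tight: 3.574 servings and 1.343 servings → $2.97.
bell pepper + avocado with both tight: 3.642 servings and 1.223 servings → $4.14.
banana + avocado: intersection lies outside the first quadrant.
So the least-cost plan costs $2.97.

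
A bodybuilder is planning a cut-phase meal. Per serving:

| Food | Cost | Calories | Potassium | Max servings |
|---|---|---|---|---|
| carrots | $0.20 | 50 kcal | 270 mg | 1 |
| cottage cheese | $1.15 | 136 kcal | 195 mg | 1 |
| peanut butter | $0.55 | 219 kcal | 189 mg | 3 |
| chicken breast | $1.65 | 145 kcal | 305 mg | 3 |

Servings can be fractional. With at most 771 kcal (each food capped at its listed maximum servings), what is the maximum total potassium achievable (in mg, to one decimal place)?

1509.5 mg

Potassium per kcal: carrots 5.4, chicken breast 2.103, cottage cheese 1.434, peanut butter 0.863.
Take 1 serving of carrots: uses 50 kcal, +270.0 mg potassium (running total 270.0 mg).
Take 3 servings of chicken breast: uses 435 kcal, +915.0 mg potassium (running total 1185.0 mg).
Take 1 serving of cottage cheese: uses 136 kcal, +195.0 mg potassium (running total 1380.0 mg).
Take 0.6849 servings of peanut butter: uses 150 kcal, +129.5 mg potassium (running total 1509.5 mg).
Greedy by best ratio exhausts the calories allowance optimally: 1509.5 mg.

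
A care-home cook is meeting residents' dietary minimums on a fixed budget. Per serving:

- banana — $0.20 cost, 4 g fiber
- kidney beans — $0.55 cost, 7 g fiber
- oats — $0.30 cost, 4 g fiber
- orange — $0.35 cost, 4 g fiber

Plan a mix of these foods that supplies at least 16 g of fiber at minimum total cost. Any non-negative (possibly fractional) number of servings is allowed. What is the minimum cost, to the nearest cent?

$0.80

Cost per g of fiber: banana $0.0500, oats $0.0750, kidney beans $0.0786, orange $0.0875.
With no serving limits, use only banana: 16 g / 4 g = 4 servings × $0.20 = $0.80.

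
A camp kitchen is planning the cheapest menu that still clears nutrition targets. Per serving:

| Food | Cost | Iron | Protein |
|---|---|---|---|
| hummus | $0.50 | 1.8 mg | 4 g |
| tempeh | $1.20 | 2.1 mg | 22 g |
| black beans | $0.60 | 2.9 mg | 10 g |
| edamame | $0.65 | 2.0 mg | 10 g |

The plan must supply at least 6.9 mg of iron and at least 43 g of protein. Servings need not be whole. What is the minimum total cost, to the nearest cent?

$2.42

An LP optimum is at a vertex; with two nutrient constraints at most two foods are used. Check each candidate.
hummus only: max(6.9/1.8, 43/4) = 10.75 servings → $5.38.
tempeh only: max(6.9/2.1, 43/22) = 3.286 servings → $3.94.
black beans only: max(6.9/2.9, 43/10) = 4.3 servings → $2.58.
edamame only: max(6.9/2.0, 43/10) = 4.3 servings → $2.79.
hummus + tempeh with both tight: 1.971 servings and 1.596 servings → $2.90.
hummus + black beans with both targets exact would need a negative amount; discard.
hummus + edamame with both targets exact would need a negative amount; discard.
tempeh + black beans with both tight: 1.301 servings and 1.437 servings → $2.42.
tempeh + edamame with both tight: 0.7391 servings and 2.674 servings → $2.62.
black beans + edamame with both targets exact would need a negative amount; discard.
The minimum over all feasible corners is $2.42.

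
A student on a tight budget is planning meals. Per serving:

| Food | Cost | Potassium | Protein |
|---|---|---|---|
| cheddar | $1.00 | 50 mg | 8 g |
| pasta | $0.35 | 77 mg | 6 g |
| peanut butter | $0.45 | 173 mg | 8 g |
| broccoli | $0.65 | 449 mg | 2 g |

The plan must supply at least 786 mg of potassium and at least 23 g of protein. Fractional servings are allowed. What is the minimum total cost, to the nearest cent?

An LP optimum is at a vertex; with two nutrient constraints at most two foods are used. Check each candidate.
cheddar only: max(786/50, 23/8) = 15.72 servings → $15.72.
pasta only: max(786/77, 23/6) = 10.21 servings → $3.57.
peanut butter only: max(786/173, 23/8) = 4.543 servings → $2.04.
broccoli only: max(786/449, 23/2) = 11.5 servings → $7.47.
cheddar + pasta with both targets exact would need a negative amount; discard.
cheddar + peanut butter: the both-tight solution has a negative serving — not a feasible corner.
cheddar + broccoli with both tight: 2.507 servings and 1.471 servings → $3.46.
pasta + peanut butter: intersection lies outside the first quadrant.
pasta + broccoli with both tight: 3.447 servings and 1.159 servings → $1.96.
peanut butter + broccoli with both tight: 2.697 servings and 0.7113 servings → $1.68.
Cheapest feasible corner: $1.68.

$1.68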